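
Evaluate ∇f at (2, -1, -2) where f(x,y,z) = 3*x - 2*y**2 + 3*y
(3, 7, 0)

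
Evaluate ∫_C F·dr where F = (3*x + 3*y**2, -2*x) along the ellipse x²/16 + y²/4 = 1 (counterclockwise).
-16*pi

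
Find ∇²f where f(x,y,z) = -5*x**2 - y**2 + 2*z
-12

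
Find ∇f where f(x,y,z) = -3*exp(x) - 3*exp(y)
(-3*exp(x), -3*exp(y), 0)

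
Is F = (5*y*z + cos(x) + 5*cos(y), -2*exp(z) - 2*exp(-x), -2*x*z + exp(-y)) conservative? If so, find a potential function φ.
No, ∇×F = (2*exp(z) - exp(-y), 5*y + 2*z, -5*z + 5*sin(y) + 2*exp(-x)) ≠ 0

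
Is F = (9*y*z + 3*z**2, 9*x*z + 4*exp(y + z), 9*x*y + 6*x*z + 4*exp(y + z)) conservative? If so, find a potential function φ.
Yes, F is conservative. φ = 9*x*y*z + 3*x*z**2 + 4*exp(y + z)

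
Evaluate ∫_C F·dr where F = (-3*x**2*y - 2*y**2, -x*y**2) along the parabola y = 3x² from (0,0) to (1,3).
-459/35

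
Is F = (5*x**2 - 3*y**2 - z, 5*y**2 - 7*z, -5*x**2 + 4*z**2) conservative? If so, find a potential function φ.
No, ∇×F = (7, 10*x - 1, 6*y) ≠ 0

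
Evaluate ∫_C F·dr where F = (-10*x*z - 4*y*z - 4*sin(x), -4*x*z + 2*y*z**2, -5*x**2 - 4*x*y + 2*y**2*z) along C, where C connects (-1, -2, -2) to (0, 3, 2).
-4*cos(1) - 2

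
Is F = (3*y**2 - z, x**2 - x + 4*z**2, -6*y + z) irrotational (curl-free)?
No, ∇×F = (-8*z - 6, -1, 2*x - 6*y - 1)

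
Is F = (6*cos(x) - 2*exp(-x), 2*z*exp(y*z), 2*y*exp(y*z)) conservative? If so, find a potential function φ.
Yes, F is conservative. φ = 2*exp(y*z) + 6*sin(x) + 2*exp(-x)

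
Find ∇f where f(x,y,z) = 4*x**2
(8*x, 0, 0)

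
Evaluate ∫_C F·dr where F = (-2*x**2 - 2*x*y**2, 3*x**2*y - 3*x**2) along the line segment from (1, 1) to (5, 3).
-122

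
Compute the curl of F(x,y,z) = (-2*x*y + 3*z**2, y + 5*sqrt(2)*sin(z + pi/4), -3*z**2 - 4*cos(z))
(-5*sqrt(2)*cos(z + pi/4), 6*z, 2*x)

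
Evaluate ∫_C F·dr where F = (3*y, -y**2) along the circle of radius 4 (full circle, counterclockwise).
-48*pi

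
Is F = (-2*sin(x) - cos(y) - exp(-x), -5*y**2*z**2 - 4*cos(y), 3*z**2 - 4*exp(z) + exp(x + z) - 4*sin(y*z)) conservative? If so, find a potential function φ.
No, ∇×F = (2*z*(5*y**2 - 2*cos(y*z)), -exp(x + z), -sin(y)) ≠ 0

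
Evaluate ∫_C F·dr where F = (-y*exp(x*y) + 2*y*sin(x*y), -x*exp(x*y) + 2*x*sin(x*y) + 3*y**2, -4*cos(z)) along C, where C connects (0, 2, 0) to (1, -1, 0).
-6 - 2*cos(1) - exp(-1)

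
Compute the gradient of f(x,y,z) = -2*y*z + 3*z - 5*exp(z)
(0, -2*z, -2*y - 5*exp(z) + 3)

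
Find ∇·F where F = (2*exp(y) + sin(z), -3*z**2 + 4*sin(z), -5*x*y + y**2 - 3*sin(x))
0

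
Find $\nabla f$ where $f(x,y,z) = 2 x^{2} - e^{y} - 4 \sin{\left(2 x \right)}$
(4*x - 8*cos(2*x), -exp(y), 0)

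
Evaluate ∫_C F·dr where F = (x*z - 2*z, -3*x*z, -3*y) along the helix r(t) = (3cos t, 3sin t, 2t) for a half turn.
-27*pi**2/2 - 36 + 33*pi/2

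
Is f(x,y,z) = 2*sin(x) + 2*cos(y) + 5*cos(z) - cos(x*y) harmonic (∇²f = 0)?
No, ∇²f = x**2*cos(x*y) + y**2*cos(x*y) - 2*sin(x) - 2*cos(y) - 5*cos(z)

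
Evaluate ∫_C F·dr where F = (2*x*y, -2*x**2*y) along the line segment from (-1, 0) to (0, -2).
0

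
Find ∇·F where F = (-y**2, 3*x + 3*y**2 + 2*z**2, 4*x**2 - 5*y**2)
6*y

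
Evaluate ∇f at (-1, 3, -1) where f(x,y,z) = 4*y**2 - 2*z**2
(0, 24, 4)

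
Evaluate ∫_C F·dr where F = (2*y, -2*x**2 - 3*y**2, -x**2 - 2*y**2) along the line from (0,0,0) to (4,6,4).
-1120/3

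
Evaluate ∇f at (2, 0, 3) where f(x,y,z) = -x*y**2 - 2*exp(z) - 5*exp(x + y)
(-5*exp(2), -5*exp(2), -2*exp(3))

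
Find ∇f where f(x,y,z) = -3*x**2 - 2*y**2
(-6*x, -4*y, 0)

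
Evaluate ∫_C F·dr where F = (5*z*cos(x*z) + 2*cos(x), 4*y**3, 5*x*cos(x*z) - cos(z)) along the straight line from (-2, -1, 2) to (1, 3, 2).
5*sin(4) + 2*sin(1) + 7*sin(2) + 80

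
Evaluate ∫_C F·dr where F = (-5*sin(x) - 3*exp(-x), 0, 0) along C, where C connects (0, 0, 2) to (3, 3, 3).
-8 + 5*cos(3) + 3*exp(-3)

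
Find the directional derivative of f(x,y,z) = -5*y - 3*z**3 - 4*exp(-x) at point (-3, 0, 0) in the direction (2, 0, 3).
8*sqrt(13)*exp(3)/13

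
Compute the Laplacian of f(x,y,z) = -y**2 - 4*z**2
-10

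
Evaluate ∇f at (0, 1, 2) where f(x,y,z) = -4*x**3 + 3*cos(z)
(0, 0, -3*sin(2))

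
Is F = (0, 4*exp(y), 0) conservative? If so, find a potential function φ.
Yes, F is conservative. φ = 4*exp(y)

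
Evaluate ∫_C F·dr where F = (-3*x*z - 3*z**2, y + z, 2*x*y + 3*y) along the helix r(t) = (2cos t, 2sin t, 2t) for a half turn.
-80 - 6*pi + 24*pi**2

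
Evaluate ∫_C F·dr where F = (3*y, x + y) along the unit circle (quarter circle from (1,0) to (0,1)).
1/2 - pi/2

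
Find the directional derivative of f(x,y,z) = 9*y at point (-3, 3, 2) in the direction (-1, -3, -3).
-27*sqrt(19)/19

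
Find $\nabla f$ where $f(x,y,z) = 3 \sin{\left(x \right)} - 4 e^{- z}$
(3*cos(x), 0, 4*exp(-z))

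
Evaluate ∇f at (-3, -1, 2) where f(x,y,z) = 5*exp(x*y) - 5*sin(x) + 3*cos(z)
(-5*exp(3) - 5*cos(3), -15*exp(3), -3*sin(2))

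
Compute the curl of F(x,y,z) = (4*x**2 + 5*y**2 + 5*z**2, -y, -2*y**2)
(-4*y, 10*z, -10*y)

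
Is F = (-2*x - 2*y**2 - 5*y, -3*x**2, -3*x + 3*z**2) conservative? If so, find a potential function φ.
No, ∇×F = (0, 3, -6*x + 4*y + 5) ≠ 0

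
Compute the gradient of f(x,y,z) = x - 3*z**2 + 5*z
(1, 0, 5 - 6*z)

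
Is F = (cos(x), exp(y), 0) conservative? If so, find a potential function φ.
Yes, F is conservative. φ = exp(y) + sin(x)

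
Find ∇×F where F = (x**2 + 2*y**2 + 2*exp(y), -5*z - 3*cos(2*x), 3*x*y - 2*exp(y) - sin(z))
(3*x - 2*exp(y) + 5, -3*y, -4*y - 2*exp(y) + 6*sin(2*x))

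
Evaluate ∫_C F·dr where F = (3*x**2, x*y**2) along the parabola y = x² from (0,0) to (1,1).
9/7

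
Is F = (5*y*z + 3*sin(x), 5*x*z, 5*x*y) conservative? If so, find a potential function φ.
Yes, F is conservative. φ = 5*x*y*z - 3*cos(x)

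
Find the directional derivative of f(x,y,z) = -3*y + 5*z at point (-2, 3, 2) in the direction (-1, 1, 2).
7*sqrt(6)/6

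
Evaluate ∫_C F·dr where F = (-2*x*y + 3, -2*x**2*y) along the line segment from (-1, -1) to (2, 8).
-237/2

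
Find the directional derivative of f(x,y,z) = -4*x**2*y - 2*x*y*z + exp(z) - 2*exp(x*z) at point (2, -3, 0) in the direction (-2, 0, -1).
-21*sqrt(5)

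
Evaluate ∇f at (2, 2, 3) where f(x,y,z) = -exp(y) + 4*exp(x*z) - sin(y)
(12*exp(6), -exp(2) - cos(2), 8*exp(6))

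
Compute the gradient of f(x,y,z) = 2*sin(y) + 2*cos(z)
(0, 2*cos(y), -2*sin(z))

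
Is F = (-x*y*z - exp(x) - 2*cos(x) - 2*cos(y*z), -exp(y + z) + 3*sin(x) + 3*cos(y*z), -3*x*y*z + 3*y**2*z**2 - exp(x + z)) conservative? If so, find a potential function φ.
No, ∇×F = (-3*x*z + 6*y*z**2 + 3*y*sin(y*z) + exp(y + z), -x*y + 3*y*z + 2*y*sin(y*z) + exp(x + z), x*z - 2*z*sin(y*z) + 3*cos(x)) ≠ 0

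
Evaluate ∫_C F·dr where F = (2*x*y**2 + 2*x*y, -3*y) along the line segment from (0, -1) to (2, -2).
1/6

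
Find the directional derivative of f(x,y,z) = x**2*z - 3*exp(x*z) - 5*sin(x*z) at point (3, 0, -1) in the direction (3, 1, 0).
3*sqrt(10)*((-6 + 5*cos(3))*exp(3) + 3)*exp(-3)/10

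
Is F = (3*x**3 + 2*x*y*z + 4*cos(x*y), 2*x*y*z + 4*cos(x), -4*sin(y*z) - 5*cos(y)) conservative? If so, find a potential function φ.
No, ∇×F = (-2*x*y - 4*z*cos(y*z) + 5*sin(y), 2*x*y, -2*x*z + 4*x*sin(x*y) + 2*y*z - 4*sin(x)) ≠ 0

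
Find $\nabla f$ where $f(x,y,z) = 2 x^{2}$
(4*x, 0, 0)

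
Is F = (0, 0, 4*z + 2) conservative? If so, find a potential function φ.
Yes, F is conservative. φ = 2*z*(z + 1)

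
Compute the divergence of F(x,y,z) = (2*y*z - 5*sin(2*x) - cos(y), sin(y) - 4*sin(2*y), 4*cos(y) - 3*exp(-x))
-10*cos(2*x) + cos(y) - 8*cos(2*y)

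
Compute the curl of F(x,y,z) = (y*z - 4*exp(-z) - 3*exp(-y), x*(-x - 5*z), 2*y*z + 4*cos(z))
(5*x + 2*z, y + 4*exp(-z), -2*x - 6*z - 3*exp(-y))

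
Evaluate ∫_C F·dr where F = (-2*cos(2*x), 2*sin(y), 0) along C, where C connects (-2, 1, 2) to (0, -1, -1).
-sin(4)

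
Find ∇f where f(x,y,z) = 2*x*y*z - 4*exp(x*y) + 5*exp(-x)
(2*y*z - 4*y*exp(x*y) - 5*exp(-x), 2*x*(z - 2*exp(x*y)), 2*x*y)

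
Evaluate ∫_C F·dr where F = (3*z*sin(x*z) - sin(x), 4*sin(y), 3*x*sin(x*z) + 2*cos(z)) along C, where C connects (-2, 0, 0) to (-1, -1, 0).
-3*cos(1) - cos(2) + 4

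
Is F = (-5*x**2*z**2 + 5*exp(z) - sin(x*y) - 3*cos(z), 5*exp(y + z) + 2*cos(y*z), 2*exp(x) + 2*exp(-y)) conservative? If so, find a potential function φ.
No, ∇×F = (2*y*sin(y*z) - 5*exp(y + z) - 2*exp(-y), -10*x**2*z - 2*exp(x) + 5*exp(z) + 3*sin(z), x*cos(x*y)) ≠ 0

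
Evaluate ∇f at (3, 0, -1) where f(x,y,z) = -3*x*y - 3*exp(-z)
(0, -9, 3*E)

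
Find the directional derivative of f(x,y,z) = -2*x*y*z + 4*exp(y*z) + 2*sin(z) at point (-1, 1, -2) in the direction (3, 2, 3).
sqrt(22)*(3*exp(2)*cos(2) - 2 + 5*exp(2))*exp(-2)/11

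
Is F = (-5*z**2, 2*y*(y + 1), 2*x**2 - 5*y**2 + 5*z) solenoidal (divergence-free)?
No, ∇·F = 4*y + 7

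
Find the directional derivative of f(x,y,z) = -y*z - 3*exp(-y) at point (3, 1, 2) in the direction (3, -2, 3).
sqrt(22)*(-6 + E)*exp(-1)/22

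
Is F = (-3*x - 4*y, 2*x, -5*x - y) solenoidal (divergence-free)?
No, ∇·F = -3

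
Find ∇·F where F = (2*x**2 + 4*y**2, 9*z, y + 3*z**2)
4*x + 6*z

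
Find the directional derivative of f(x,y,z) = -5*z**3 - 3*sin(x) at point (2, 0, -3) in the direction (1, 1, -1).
sqrt(3)*(45 - cos(2))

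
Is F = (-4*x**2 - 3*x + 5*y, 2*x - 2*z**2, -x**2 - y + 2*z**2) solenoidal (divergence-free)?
No, ∇·F = -8*x + 4*z - 3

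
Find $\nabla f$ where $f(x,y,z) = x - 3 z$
(1, 0, -3)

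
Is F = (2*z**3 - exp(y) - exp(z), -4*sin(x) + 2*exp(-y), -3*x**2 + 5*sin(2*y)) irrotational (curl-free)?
No, ∇×F = (10*cos(2*y), 6*x + 6*z**2 - exp(z), exp(y) - 4*cos(x))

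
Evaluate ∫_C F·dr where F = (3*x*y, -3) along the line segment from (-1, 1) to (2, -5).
-9/2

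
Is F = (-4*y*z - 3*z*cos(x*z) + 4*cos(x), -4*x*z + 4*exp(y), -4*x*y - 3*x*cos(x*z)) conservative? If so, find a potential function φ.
Yes, F is conservative. φ = -4*x*y*z + 4*exp(y) + 4*sin(x) - 3*sin(x*z)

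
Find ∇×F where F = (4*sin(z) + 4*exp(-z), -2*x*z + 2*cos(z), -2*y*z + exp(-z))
(2*x - 2*z + 2*sin(z), 4*cos(z) - 4*exp(-z), -2*z)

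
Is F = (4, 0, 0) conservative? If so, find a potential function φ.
Yes, F is conservative. φ = 4*x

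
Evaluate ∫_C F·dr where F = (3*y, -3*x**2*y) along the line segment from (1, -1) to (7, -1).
-18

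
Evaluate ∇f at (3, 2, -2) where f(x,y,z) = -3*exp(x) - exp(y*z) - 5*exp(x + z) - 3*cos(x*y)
(-3*exp(3) - 5*E + 6*sin(6), 9*sin(6) + 2*exp(-4), (-5*exp(5) - 2)*exp(-4))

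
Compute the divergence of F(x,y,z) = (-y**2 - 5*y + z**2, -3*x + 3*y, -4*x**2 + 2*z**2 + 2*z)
4*z + 5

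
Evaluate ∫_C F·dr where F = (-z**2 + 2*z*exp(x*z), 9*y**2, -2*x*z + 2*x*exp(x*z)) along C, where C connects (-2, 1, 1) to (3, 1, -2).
-14 - 2*exp(-2) + 2*exp(-6)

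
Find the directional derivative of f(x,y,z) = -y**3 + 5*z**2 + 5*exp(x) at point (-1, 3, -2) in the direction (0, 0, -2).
20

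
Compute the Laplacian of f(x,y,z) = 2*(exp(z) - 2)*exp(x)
4*(exp(z) - 1)*exp(x)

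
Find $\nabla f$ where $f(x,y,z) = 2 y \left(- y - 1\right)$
(0, -4*y - 2, 0)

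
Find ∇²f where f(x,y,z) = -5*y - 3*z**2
-6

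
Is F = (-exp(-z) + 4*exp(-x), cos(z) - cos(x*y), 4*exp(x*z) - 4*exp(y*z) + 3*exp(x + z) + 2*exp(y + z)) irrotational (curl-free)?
No, ∇×F = (-4*z*exp(y*z) + 2*exp(y + z) + sin(z), -4*z*exp(x*z) - 3*exp(x + z) + exp(-z), y*sin(x*y))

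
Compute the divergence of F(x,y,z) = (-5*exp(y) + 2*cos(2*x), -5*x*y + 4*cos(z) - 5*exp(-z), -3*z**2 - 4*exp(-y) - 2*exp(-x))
-5*x - 6*z - 4*sin(2*x)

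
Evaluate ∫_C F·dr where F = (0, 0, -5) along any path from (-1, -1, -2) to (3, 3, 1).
-15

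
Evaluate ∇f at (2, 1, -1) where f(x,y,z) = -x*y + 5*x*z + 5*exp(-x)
(-6 - 5*exp(-2), -2, 10)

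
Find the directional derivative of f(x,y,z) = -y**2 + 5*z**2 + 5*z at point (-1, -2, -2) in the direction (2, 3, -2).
42*sqrt(17)/17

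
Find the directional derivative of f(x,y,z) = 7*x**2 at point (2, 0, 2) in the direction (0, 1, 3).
0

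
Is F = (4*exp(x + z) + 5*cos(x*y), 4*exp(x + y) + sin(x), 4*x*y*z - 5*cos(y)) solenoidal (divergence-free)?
No, ∇·F = 4*x*y - 5*y*sin(x*y) + 4*exp(x + y) + 4*exp(x + z)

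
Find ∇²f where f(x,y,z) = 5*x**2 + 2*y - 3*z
10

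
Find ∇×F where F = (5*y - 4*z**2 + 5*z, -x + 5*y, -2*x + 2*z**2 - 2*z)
(0, 7 - 8*z, -6)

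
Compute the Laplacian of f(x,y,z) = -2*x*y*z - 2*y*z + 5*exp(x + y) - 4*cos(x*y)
4*x**2*cos(x*y) + 4*y**2*cos(x*y) + 10*exp(x + y)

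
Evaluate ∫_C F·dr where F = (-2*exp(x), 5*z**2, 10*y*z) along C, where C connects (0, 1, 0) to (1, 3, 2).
62 - 2*E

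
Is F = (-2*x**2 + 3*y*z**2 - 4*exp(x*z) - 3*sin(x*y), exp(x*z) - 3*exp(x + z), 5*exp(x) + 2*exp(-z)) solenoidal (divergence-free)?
No, ∇·F = -4*x - 3*y*cos(x*y) - 4*z*exp(x*z) - 2*exp(-z)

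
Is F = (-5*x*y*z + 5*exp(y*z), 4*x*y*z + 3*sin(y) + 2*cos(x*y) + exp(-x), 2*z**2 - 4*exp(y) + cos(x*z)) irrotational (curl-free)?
No, ∇×F = (-4*x*y - 4*exp(y), -5*x*y + 5*y*exp(y*z) + z*sin(x*z), 5*x*z + 4*y*z - 2*y*sin(x*y) - 5*z*exp(y*z) - exp(-x))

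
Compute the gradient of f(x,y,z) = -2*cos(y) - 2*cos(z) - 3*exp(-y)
(0, 2*sin(y) + 3*exp(-y), 2*sin(z))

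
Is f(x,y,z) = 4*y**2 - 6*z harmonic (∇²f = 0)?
No, ∇²f = 8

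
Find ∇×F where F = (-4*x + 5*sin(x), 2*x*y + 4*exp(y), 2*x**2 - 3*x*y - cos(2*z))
(-3*x, -4*x + 3*y, 2*y)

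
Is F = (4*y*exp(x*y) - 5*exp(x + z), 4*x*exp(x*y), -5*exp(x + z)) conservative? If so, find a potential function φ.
Yes, F is conservative. φ = 4*exp(x*y) - 5*exp(x + z)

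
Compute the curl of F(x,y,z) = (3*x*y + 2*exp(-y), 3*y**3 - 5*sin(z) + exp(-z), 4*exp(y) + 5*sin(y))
(4*exp(y) + 5*cos(y) + 5*cos(z) + exp(-z), 0, -3*x + 2*exp(-y))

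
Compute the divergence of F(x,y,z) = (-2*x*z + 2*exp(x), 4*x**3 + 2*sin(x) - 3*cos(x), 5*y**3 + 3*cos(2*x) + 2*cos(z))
-2*z + 2*exp(x) - 2*sin(z)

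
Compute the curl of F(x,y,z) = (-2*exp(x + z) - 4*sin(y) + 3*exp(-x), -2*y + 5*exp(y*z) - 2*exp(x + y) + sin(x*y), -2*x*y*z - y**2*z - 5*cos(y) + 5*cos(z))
(-2*x*z - 2*y*z - 5*y*exp(y*z) + 5*sin(y), 2*y*z - 2*exp(x + z), y*cos(x*y) - 2*exp(x + y) + 4*cos(y))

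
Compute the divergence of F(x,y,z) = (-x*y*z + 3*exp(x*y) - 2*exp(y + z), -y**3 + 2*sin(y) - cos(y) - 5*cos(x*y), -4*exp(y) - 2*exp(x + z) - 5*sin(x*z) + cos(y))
5*x*sin(x*y) - 5*x*cos(x*z) - 3*y**2 - y*z + 3*y*exp(x*y) - 2*exp(x + z) + sin(y) + 2*cos(y)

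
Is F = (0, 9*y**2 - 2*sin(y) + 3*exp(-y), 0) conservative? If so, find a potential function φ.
Yes, F is conservative. φ = 3*y**3 + 2*cos(y) - 3*exp(-y)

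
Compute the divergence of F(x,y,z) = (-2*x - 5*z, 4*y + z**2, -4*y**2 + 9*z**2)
18*z + 2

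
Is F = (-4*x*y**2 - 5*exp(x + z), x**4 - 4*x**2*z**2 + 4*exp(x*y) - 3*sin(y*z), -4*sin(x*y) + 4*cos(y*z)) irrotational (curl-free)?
No, ∇×F = (8*x**2*z - 4*x*cos(x*y) + 3*y*cos(y*z) - 4*z*sin(y*z), 4*y*cos(x*y) - 5*exp(x + z), 4*x**3 + 8*x*y - 8*x*z**2 + 4*y*exp(x*y))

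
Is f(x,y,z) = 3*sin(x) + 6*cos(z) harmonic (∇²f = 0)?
No, ∇²f = -3*sin(x) - 6*cos(z)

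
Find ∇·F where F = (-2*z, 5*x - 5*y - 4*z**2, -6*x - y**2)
-5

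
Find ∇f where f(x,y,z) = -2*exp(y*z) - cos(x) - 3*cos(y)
(sin(x), -2*z*exp(y*z) + 3*sin(y), -2*y*exp(y*z))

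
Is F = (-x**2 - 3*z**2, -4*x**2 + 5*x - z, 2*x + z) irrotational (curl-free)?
No, ∇×F = (1, -6*z - 2, 5 - 8*x)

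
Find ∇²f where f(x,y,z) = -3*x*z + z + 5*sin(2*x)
-20*sin(2*x)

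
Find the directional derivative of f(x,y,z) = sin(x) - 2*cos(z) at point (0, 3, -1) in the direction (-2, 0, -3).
2*sqrt(13)*(-1 + 3*sin(1))/13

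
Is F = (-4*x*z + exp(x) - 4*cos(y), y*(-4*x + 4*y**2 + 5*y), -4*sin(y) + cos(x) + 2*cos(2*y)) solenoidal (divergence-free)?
No, ∇·F = -4*x + 12*y**2 + 10*y - 4*z + exp(x)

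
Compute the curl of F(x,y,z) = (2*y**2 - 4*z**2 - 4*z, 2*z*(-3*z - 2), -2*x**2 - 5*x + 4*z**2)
(12*z + 4, 4*x - 8*z + 1, -4*y)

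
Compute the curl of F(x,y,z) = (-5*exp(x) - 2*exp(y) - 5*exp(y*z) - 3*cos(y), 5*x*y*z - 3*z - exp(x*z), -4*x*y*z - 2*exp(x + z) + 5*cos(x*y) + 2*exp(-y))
(-5*x*y - 4*x*z + x*exp(x*z) - 5*x*sin(x*y) + 3 - 2*exp(-y), 4*y*z - 5*y*exp(y*z) + 5*y*sin(x*y) + 2*exp(x + z), 5*y*z - z*exp(x*z) + 5*z*exp(y*z) + 2*exp(y) - 3*sin(y))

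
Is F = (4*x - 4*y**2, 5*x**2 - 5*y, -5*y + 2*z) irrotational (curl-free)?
No, ∇×F = (-5, 0, 10*x + 8*y)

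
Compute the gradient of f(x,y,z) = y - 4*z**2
(0, 1, -8*z)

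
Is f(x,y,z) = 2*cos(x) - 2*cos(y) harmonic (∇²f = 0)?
No, ∇²f = -2*cos(x) + 2*cos(y)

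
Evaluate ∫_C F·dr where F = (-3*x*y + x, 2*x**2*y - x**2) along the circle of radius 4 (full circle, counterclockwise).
0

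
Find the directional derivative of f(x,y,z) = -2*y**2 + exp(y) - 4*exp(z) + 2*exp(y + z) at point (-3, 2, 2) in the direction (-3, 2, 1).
sqrt(14)*(-8 - exp(2) + 3*exp(4))/7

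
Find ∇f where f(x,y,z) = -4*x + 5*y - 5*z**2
(-4, 5, -10*z)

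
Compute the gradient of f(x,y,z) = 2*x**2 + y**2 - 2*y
(4*x, 2*y - 2, 0)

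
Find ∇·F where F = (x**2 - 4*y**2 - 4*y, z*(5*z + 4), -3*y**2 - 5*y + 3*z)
2*x + 3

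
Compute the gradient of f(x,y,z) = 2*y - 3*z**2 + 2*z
(0, 2, 2 - 6*z)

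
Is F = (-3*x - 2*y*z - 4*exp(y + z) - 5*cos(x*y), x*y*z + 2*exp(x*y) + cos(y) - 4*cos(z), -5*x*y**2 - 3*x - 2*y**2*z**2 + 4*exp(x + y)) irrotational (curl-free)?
No, ∇×F = (-11*x*y - 4*y*z**2 + 4*exp(x + y) - 4*sin(z), 5*y**2 - 2*y - 4*exp(x + y) - 4*exp(y + z) + 3, -5*x*sin(x*y) + y*z + 2*y*exp(x*y) + 2*z + 4*exp(y + z))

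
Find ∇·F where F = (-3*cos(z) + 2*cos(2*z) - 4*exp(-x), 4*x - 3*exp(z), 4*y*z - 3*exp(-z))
4*y + 3*exp(-z) + 4*exp(-x)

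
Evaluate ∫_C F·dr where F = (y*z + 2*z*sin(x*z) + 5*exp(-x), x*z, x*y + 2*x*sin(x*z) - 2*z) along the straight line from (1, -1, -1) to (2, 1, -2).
-8 - 5*exp(-2) + 2*cos(1) - 2*cos(4) + 5*exp(-1)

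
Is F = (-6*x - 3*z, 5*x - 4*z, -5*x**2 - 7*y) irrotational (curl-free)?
No, ∇×F = (-3, 10*x - 3, 5)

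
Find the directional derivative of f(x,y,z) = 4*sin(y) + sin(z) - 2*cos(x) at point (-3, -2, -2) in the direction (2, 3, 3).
sqrt(22)*(15*cos(2) - 4*sin(3))/22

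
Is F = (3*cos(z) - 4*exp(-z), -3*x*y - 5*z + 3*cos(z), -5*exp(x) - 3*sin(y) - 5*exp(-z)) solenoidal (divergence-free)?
No, ∇·F = -3*x + 5*exp(-z)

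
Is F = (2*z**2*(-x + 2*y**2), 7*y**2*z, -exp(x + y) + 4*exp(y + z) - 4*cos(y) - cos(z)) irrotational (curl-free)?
No, ∇×F = (-7*y**2 - exp(x + y) + 4*exp(y + z) + 4*sin(y), -4*z*(x - 2*y**2) + exp(x + y), -8*y*z**2)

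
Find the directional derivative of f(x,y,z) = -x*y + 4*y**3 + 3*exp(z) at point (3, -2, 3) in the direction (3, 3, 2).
3*sqrt(22)*(2*exp(3) + 47)/22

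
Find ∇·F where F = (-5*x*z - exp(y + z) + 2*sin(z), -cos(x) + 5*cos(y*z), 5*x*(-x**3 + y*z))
5*x*y - 5*z*sin(y*z) - 5*z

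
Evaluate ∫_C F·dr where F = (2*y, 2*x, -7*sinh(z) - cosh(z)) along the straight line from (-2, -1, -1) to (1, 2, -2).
-7*cosh(2) - sinh(1) + sinh(2) + 7*cosh(1)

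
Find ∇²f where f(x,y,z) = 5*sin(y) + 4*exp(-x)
-5*sin(y) + 4*exp(-x)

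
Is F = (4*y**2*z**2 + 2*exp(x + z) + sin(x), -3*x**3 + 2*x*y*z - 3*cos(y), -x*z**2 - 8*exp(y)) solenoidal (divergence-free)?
No, ∇·F = 2*exp(x + z) + 3*sin(y) + cos(x)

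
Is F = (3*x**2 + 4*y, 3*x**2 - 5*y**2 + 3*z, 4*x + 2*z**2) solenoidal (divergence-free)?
No, ∇·F = 6*x - 10*y + 4*z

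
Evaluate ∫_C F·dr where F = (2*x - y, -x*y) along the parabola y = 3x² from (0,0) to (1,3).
-18/5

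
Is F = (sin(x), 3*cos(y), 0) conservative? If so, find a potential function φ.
Yes, F is conservative. φ = 3*sin(y) - cos(x)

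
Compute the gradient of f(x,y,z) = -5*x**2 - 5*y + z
(-10*x, -5, 1)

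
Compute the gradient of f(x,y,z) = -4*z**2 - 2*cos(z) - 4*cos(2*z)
(0, 0, -8*z + 2*sin(z) + 8*sin(2*z))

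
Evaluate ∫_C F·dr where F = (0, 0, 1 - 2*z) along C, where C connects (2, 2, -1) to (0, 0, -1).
0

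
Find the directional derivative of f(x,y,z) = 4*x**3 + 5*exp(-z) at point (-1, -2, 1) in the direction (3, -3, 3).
sqrt(3)*(-5 + 12*E)*exp(-1)/3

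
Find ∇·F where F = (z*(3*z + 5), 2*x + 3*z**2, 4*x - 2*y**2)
0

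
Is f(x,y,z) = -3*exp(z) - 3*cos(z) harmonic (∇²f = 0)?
No, ∇²f = -3*exp(z) + 3*cos(z)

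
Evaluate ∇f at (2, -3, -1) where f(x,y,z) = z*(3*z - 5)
(0, 0, -11)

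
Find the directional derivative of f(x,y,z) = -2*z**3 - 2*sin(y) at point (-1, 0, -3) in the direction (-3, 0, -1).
27*sqrt(10)/5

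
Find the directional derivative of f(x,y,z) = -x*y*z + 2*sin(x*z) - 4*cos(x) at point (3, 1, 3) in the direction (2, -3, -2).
sqrt(17)*(8*sin(3) + 27)/17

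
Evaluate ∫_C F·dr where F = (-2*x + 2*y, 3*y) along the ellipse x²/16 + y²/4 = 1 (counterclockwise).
-16*pi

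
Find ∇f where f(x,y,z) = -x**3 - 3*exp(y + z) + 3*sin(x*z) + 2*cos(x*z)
(-3*x**2 - 2*z*sin(x*z) + 3*z*cos(x*z), -3*exp(y + z), -2*x*sin(x*z) + 3*x*cos(x*z) - 3*exp(y + z))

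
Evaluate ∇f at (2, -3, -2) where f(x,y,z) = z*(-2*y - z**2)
(0, 4, -6)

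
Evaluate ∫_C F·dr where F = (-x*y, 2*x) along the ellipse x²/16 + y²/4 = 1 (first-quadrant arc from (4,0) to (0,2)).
32/3 + 4*pi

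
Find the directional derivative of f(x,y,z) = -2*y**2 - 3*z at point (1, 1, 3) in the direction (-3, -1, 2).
-sqrt(14)/7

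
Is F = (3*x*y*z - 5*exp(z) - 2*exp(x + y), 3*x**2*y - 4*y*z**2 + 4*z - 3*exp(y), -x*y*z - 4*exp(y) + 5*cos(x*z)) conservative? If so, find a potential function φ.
No, ∇×F = (-x*z + 8*y*z - 4*exp(y) - 4, 3*x*y + y*z + 5*z*sin(x*z) - 5*exp(z), 6*x*y - 3*x*z + 2*exp(x + y)) ≠ 0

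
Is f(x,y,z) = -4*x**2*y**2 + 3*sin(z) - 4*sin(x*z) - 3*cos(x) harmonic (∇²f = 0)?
No, ∇²f = 4*x**2*sin(x*z) - 8*x**2 - 8*y**2 + 4*z**2*sin(x*z) - 3*sin(z) + 3*cos(x)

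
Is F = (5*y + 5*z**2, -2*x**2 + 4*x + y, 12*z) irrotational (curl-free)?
No, ∇×F = (0, 10*z, -4*x - 1)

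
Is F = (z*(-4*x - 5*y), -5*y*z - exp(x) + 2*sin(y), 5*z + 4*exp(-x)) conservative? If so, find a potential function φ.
No, ∇×F = (5*y, -4*x - 5*y + 4*exp(-x), 5*z - exp(x)) ≠ 0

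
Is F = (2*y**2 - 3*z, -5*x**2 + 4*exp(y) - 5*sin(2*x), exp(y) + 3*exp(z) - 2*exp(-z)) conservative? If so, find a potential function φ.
No, ∇×F = (exp(y), -3, -10*x - 4*y - 10*cos(2*x)) ≠ 0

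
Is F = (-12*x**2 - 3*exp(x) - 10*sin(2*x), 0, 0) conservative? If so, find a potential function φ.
Yes, F is conservative. φ = -4*x**3 - 3*exp(x) + 5*cos(2*x)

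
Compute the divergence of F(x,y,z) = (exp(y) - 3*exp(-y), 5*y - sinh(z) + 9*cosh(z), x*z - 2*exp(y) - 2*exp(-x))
x + 5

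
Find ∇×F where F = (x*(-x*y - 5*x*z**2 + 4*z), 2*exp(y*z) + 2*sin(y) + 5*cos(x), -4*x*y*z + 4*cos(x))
(-4*x*z - 2*y*exp(y*z), -2*x*(5*x*z - 2) + 4*y*z + 4*sin(x), x**2 - 5*sin(x))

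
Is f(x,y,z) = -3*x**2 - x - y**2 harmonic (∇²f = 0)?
No, ∇²f = -8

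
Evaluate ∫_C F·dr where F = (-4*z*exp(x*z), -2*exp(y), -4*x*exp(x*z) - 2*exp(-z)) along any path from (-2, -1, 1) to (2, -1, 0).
-2 - 2*exp(-1) + 4*exp(-2)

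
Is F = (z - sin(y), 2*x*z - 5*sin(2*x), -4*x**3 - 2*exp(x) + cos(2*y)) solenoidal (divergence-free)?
Yes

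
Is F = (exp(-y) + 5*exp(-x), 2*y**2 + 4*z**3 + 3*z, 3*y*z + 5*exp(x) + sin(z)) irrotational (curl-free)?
No, ∇×F = (-12*z**2 + 3*z - 3, -5*exp(x), exp(-y))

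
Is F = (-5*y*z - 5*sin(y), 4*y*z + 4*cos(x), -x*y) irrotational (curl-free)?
No, ∇×F = (-x - 4*y, -4*y, 5*z - 4*sin(x) + 5*cos(y))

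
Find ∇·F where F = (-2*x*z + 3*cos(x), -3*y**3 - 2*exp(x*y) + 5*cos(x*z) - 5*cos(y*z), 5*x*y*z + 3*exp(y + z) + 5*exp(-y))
5*x*y - 2*x*exp(x*y) - 9*y**2 + 5*z*sin(y*z) - 2*z + 3*exp(y + z) - 3*sin(x)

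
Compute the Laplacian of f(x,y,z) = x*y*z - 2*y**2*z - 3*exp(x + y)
-4*z - 6*exp(x + y)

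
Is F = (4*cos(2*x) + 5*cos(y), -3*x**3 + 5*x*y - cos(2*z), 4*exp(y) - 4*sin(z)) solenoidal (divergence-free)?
No, ∇·F = 5*x - 8*sin(2*x) - 4*cos(z)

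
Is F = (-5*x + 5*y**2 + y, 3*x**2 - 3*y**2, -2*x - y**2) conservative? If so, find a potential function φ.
No, ∇×F = (-2*y, 2, 6*x - 10*y - 1) ≠ 0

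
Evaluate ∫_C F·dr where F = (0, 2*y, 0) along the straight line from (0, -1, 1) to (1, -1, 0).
0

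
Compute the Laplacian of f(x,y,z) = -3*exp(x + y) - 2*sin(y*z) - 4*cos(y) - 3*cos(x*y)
3*x**2*cos(x*y) + 2*y**2*sin(y*z) + 3*y**2*cos(x*y) + 2*z**2*sin(y*z) - 6*exp(x + y) + 4*cos(y)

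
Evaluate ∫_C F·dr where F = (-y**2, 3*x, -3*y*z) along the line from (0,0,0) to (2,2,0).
10/3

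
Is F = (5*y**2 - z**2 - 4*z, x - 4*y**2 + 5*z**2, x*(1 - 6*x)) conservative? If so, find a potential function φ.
No, ∇×F = (-10*z, 12*x - 2*z - 5, 1 - 10*y) ≠ 0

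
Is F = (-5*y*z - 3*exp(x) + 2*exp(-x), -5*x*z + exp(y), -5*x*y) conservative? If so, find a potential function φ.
Yes, F is conservative. φ = -5*x*y*z - 3*exp(x) + exp(y) - 2*exp(-x)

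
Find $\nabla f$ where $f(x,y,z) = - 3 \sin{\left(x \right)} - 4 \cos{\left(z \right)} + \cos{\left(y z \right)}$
(-3*cos(x), -z*sin(y*z), -y*sin(y*z) + 4*sin(z))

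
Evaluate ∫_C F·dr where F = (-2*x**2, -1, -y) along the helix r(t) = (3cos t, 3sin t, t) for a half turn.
30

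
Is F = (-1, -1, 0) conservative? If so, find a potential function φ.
Yes, F is conservative. φ = -x - y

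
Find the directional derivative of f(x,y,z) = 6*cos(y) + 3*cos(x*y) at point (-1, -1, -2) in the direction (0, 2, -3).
18*sqrt(13)*sin(1)/13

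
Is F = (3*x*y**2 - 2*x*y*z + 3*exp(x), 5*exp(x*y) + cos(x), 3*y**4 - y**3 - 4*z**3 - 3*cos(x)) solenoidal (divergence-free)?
No, ∇·F = 5*x*exp(x*y) + 3*y**2 - 2*y*z - 12*z**2 + 3*exp(x)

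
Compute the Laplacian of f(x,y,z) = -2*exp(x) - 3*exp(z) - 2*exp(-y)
-2*exp(x) - 3*exp(z) - 2*exp(-y)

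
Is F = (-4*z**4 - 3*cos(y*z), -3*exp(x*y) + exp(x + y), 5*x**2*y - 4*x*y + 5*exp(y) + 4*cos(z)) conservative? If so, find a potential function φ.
No, ∇×F = (5*x**2 - 4*x + 5*exp(y), -10*x*y + 3*y*sin(y*z) + 4*y - 16*z**3, -3*y*exp(x*y) - 3*z*sin(y*z) + exp(x + y)) ≠ 0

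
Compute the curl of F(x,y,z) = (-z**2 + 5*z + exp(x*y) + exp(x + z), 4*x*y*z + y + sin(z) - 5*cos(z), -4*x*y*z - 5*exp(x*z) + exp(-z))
(-4*x*y - 4*x*z - 5*sin(z) - cos(z), 4*y*z + 5*z*exp(x*z) - 2*z + exp(x + z) + 5, -x*exp(x*y) + 4*y*z)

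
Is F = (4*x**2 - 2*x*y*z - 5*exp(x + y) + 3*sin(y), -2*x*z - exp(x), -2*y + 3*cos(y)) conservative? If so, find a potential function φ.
No, ∇×F = (2*x - 3*sin(y) - 2, -2*x*y, 2*x*z - 2*z - exp(x) + 5*exp(x + y) - 3*cos(y)) ≠ 0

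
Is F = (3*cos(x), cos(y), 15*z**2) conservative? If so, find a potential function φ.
Yes, F is conservative. φ = 5*z**3 + 3*sin(x) + sin(y)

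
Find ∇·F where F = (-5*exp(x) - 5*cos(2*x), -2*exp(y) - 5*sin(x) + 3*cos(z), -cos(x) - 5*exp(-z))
-5*exp(x) - 2*exp(y) + 10*sin(2*x) + 5*exp(-z)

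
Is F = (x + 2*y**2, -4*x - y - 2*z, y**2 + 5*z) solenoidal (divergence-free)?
No, ∇·F = 5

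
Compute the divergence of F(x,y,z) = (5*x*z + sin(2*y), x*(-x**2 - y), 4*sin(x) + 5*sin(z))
-x + 5*z + 5*cos(z)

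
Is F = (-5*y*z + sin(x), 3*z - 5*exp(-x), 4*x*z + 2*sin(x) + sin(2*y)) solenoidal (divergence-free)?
No, ∇·F = 4*x + cos(x)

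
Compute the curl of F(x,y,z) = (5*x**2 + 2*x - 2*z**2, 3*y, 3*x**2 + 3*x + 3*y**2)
(6*y, -6*x - 4*z - 3, 0)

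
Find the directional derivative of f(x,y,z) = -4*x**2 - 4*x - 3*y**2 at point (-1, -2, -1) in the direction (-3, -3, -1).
-48*sqrt(19)/19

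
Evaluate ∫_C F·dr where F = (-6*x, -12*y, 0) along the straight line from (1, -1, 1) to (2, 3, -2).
-57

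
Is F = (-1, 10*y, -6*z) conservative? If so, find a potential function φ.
Yes, F is conservative. φ = -x + 5*y**2 - 3*z**2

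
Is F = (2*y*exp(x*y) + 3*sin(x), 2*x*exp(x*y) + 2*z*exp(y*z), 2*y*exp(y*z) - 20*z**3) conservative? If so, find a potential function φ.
Yes, F is conservative. φ = -5*z**4 + 2*exp(x*y) + 2*exp(y*z) - 3*cos(x)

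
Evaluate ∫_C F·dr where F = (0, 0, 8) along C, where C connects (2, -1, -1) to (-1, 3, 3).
32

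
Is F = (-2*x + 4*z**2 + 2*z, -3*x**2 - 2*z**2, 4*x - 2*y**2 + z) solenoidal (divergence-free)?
No, ∇·F = -1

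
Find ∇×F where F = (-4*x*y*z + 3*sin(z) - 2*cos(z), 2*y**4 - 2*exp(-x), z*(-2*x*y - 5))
(-2*x*z, -4*x*y + 2*y*z + 2*sin(z) + 3*cos(z), 4*x*z + 2*exp(-x))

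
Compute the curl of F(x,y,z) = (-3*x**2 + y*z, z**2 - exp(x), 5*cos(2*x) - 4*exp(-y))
(-2*z + 4*exp(-y), y + 10*sin(2*x), -z - exp(x))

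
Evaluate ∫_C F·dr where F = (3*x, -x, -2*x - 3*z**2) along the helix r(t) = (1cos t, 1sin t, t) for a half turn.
-pi**3 - pi/2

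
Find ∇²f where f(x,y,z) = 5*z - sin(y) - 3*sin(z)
sin(y) + 3*sin(z)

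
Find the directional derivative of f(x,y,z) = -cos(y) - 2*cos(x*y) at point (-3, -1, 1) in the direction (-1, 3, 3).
-sqrt(19)*(16*sin(3) + 3*sin(1))/19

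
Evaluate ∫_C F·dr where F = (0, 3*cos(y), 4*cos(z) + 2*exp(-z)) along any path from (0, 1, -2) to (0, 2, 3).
-3*sin(1) - 2*exp(-3) + 4*sin(3) + 7*sin(2) + 2*exp(2)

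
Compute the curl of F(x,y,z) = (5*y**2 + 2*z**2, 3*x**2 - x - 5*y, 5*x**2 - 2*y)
(-2, -10*x + 4*z, 6*x - 10*y - 1)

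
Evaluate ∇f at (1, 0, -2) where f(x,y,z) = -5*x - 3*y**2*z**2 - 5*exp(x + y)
(-5*E - 5, -5*E, 0)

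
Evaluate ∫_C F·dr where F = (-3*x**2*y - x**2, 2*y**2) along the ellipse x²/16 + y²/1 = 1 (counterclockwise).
48*pi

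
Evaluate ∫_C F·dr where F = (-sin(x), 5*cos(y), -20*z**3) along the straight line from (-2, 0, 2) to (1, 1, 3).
-325 - cos(2) + cos(1) + 5*sin(1)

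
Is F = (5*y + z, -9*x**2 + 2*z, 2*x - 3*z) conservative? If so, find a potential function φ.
No, ∇×F = (-2, -1, -18*x - 5) ≠ 0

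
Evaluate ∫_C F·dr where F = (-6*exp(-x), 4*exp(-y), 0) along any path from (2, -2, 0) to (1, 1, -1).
2*(-3 + E + 2*exp(4))*exp(-2)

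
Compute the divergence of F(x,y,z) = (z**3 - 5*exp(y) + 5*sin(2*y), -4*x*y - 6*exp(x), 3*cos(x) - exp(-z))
-4*x + exp(-z)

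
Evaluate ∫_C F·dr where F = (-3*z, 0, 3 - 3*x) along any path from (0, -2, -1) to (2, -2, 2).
-3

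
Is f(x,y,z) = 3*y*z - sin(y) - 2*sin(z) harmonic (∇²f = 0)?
No, ∇²f = sin(y) + 2*sin(z)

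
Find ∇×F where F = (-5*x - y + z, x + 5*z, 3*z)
(-5, 1, 2)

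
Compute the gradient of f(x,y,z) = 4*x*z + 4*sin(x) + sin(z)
(4*z + 4*cos(x), 0, 4*x + cos(z))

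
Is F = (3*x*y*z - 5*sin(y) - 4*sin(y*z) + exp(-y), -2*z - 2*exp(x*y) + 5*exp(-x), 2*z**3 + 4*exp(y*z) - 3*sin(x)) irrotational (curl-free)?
No, ∇×F = (4*z*exp(y*z) + 2, 3*x*y - 4*y*cos(y*z) + 3*cos(x), -3*x*z - 2*y*exp(x*y) + 4*z*cos(y*z) + 5*cos(y) + exp(-y) - 5*exp(-x))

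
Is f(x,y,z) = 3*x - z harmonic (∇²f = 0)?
Yes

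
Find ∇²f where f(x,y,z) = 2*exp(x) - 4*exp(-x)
2*exp(x) - 4*exp(-x)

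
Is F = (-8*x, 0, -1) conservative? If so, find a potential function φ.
Yes, F is conservative. φ = -4*x**2 - z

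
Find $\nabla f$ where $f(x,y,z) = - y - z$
(0, -1, -1)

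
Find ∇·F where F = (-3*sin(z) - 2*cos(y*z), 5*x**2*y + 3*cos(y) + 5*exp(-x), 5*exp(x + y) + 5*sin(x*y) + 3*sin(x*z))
5*x**2 + 3*x*cos(x*z) - 3*sin(y)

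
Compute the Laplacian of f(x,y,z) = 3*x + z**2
2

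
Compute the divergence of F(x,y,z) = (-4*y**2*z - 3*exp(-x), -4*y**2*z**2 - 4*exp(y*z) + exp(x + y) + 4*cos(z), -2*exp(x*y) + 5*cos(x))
-8*y*z**2 - 4*z*exp(y*z) + exp(x + y) + 3*exp(-x)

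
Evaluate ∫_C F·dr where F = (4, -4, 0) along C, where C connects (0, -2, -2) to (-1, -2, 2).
-4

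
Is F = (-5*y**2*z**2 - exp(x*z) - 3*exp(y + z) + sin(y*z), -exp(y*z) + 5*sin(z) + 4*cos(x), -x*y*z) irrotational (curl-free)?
No, ∇×F = (-x*z + y*exp(y*z) - 5*cos(z), -x*exp(x*z) - 10*y**2*z + y*z + y*cos(y*z) - 3*exp(y + z), 10*y*z**2 - z*cos(y*z) + 3*exp(y + z) - 4*sin(x))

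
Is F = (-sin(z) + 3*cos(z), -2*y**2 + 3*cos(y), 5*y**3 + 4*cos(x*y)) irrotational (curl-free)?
No, ∇×F = (-4*x*sin(x*y) + 15*y**2, 4*y*sin(x*y) - 3*sin(z) - cos(z), 0)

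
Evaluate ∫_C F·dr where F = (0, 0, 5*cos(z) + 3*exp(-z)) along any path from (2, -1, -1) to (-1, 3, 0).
-3 + 5*sin(1) + 3*E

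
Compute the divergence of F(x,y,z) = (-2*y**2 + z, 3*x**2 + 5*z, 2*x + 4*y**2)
0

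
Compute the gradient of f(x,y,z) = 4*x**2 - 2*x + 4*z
(8*x - 2, 0, 4)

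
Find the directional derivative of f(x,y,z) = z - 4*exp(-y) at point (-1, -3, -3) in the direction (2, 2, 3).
sqrt(17)*(3 + 8*exp(3))/17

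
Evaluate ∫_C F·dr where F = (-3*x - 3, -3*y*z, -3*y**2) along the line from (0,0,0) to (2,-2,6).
-60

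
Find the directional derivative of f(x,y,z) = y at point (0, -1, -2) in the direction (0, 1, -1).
sqrt(2)/2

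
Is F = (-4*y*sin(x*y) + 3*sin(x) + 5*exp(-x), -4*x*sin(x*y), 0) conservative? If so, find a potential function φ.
Yes, F is conservative. φ = -3*cos(x) + 4*cos(x*y) - 5*exp(-x)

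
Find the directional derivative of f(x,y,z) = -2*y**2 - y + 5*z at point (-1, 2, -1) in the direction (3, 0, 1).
sqrt(10)/2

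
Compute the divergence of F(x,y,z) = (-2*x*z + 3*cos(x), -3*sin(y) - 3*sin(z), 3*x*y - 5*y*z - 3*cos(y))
-5*y - 2*z - 3*sin(x) - 3*cos(y)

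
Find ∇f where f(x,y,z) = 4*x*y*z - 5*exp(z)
(4*y*z, 4*x*z, 4*x*y - 5*exp(z))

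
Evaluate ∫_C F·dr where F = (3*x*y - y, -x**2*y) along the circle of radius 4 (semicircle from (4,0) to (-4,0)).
8*pi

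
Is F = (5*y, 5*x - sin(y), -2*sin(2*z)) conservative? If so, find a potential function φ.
Yes, F is conservative. φ = 5*x*y + cos(y) + cos(2*z)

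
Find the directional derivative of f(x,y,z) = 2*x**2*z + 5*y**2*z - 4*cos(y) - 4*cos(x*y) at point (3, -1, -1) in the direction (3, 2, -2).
-2*sqrt(17)*(6*sin(3) + 4*sin(1) + 31)/17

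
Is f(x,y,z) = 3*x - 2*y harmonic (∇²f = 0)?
Yes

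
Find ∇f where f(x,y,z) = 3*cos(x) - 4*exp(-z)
(-3*sin(x), 0, 4*exp(-z))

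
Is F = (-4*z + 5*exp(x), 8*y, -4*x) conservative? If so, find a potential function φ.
Yes, F is conservative. φ = -4*x*z + 4*y**2 + 5*exp(x)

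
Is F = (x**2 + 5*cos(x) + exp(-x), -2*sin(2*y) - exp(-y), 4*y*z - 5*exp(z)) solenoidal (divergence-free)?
No, ∇·F = 2*x + 4*y - 5*exp(z) - 5*sin(x) - 4*cos(2*y) + exp(-y) - exp(-x)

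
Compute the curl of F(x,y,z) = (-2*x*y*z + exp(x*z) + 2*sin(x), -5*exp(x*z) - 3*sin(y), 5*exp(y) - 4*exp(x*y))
(-4*x*exp(x*y) + 5*x*exp(x*z) + 5*exp(y), -2*x*y + x*exp(x*z) + 4*y*exp(x*y), z*(2*x - 5*exp(x*z)))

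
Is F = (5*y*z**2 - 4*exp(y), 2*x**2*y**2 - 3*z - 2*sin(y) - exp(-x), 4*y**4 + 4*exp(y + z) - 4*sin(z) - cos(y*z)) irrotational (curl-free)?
No, ∇×F = (16*y**3 + z*sin(y*z) + 4*exp(y + z) + 3, 10*y*z, 4*x*y**2 - 5*z**2 + 4*exp(y) + exp(-x))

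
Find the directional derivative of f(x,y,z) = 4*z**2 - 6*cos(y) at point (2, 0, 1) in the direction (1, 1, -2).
-8*sqrt(6)/3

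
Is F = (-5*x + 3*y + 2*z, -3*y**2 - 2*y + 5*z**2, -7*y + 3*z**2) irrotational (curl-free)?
No, ∇×F = (-10*z - 7, 2, -3)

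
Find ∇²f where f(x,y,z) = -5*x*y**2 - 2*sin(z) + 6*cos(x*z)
-6*x**2*cos(x*z) - 10*x - 6*z**2*cos(x*z) + 2*sin(z)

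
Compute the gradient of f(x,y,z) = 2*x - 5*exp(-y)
(2, 5*exp(-y), 0)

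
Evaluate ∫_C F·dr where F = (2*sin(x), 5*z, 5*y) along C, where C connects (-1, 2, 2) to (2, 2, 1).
-10 - 2*cos(2) + 2*cos(1)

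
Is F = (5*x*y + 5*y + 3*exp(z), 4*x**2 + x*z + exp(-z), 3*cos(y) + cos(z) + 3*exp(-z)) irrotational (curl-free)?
No, ∇×F = (-x - 3*sin(y) + exp(-z), 3*exp(z), 3*x + z - 5)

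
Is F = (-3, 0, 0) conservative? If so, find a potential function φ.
Yes, F is conservative. φ = -3*x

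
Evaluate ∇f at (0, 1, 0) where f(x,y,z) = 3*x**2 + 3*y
(0, 3, 0)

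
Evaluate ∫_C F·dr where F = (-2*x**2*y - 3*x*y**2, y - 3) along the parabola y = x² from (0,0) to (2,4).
-244/5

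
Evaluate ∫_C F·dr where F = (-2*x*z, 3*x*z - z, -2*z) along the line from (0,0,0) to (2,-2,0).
0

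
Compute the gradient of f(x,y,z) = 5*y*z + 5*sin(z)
(0, 5*z, 5*y + 5*cos(z))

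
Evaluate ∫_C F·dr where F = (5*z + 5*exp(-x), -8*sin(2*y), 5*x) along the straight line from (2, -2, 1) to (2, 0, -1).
-16 - 4*cos(4)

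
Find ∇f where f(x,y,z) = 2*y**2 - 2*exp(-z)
(0, 4*y, 2*exp(-z))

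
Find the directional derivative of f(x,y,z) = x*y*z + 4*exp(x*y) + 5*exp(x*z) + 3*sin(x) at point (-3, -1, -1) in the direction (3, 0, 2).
3*sqrt(13)*(-19*exp(3) + 3*cos(3) + 3)/13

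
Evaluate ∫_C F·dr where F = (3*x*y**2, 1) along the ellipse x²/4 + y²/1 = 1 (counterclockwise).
0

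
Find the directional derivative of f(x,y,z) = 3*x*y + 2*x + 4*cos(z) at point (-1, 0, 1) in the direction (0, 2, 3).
-6*sqrt(13)*(1 + 2*sin(1))/13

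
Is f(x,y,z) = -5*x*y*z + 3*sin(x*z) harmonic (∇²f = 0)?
No, ∇²f = -3*(x**2 + z**2)*sin(x*z)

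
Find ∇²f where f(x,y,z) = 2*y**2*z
4*z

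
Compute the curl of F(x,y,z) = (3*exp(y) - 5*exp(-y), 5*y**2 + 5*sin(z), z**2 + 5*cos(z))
(-5*cos(z), 0, 2*sinh(y) - 8*cosh(y))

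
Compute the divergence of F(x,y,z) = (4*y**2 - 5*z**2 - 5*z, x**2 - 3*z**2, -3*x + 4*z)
4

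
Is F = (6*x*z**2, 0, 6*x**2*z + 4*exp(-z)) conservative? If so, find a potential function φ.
Yes, F is conservative. φ = 3*x**2*z**2 - 4*exp(-z)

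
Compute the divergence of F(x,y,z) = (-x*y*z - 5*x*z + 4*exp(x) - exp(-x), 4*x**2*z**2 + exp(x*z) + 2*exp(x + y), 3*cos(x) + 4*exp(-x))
-y*z - 5*z + 4*exp(x) + 2*exp(x + y) + exp(-x)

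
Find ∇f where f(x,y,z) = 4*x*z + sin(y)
(4*z, cos(y), 4*x)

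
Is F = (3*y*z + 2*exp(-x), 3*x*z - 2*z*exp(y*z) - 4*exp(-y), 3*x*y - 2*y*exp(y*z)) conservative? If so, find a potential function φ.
Yes, F is conservative. φ = 3*x*y*z - 2*exp(y*z) + 4*exp(-y) - 2*exp(-x)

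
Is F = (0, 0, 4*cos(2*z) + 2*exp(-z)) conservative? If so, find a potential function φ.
Yes, F is conservative. φ = 2*sin(2*z) - 2*exp(-z)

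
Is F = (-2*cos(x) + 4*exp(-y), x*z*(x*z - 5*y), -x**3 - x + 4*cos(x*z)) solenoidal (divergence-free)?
No, ∇·F = -5*x*z - 4*x*sin(x*z) + 2*sin(x)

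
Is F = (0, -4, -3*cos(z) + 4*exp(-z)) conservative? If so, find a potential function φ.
Yes, F is conservative. φ = -4*y - 3*sin(z) - 4*exp(-z)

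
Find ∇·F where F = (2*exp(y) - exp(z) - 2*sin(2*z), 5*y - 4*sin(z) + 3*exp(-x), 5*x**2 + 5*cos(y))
5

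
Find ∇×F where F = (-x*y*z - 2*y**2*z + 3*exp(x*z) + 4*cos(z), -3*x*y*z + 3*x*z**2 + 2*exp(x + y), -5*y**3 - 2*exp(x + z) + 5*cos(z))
(3*x*y - 6*x*z - 15*y**2, -x*y + 3*x*exp(x*z) - 2*y**2 + 2*exp(x + z) - 4*sin(z), x*z + y*z + 3*z**2 + 2*exp(x + y))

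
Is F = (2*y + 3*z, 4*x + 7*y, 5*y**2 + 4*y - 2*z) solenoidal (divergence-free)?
No, ∇·F = 5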